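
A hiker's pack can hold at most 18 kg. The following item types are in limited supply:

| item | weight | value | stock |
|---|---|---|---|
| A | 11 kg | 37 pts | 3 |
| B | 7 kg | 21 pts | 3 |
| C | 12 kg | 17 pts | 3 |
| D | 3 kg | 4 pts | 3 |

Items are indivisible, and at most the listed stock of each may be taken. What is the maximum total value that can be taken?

58 pts

Best selections within weight 18 and stock limits:
- 1×A + 1×B: weight 18, value 58
- 2×B + 1×D: weight 17, value 46
- 1×A + 2×D: weight 17, value 45
- 2×B: weight 14, value 42
Best: 58 pts.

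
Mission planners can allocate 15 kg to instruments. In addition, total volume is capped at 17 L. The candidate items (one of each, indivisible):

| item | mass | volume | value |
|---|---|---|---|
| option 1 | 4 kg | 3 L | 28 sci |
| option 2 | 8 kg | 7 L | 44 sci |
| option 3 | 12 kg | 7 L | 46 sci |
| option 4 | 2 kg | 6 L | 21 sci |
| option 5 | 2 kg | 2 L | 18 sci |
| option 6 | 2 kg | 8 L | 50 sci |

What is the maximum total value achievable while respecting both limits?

112 sci

Feasible sets respecting both limits:
- option 2+option 5+option 6: mass 12, volume 17, value 112
- option 1+option 4+option 6: mass 8, volume 17, value 99
- option 3+option 6: mass 14, volume 15, value 96
Best: 112 sci.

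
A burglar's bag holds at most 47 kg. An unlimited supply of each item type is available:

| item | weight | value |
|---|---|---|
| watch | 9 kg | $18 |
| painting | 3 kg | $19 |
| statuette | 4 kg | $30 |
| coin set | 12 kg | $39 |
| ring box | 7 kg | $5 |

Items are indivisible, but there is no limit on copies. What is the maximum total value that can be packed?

Best value-per-unit is statuette at 30/4; filling with it alone gives 11×30 = 330.
Optimal mix: 1×painting + 11×statuette → weight 47, value 349.

$349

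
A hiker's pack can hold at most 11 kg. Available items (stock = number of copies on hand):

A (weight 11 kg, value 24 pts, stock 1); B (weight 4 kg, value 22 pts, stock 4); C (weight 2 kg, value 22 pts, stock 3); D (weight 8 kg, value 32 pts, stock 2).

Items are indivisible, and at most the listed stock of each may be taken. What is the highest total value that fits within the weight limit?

88 pts

Top feasible selections:
- 1×B + 3×C: weight 10, value 88
- 3×C: weight 6, value 66
Best: 88 pts.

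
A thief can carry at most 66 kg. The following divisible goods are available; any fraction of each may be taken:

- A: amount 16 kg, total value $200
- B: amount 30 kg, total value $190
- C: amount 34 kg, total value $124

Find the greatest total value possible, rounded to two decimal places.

Take in order of value per unit:
- A (200/16 per unit): all 16 → value 200, running total 200.00
- B (190/30 per unit): all 30 → value 190, running total 390.00
- C (124/34 per unit): 20 of 34 → value 20×124/34 = 72.9412, running total 462.94
Total 462.94.

462.94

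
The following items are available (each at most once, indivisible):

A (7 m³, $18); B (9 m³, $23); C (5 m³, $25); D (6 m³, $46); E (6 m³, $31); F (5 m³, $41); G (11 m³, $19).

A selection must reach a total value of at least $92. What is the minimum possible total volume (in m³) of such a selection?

Subsets with value ≥ 92, sorted by total volume:
- C+D+F: volume 16, value 112
- C+E+F: volume 16, value 97
Minimum volume: 16 m³.

16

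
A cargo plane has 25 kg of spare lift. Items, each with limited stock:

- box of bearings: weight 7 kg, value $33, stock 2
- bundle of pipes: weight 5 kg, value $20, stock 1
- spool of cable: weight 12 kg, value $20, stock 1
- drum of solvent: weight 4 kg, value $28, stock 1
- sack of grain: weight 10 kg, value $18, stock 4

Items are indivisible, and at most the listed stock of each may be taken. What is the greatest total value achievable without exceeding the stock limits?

$114

Top feasible selections:
- 2×box of bearings + 1×bundle of pipes + 1×drum of solvent: weight 23, value 114
- 2×box of bearings + 1×drum of solvent: weight 18, value 94
- 2×box of bearings + 1×bundle of pipes: weight 19, value 86
Best: $114.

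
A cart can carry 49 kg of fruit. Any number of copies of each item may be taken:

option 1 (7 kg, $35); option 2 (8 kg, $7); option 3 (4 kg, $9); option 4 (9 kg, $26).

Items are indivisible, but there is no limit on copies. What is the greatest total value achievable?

Best value-per-unit is option 1 at 35/7, and filling with it alone uses weight 7×7=49. No mix of the others beats 7×35 = 245.

$245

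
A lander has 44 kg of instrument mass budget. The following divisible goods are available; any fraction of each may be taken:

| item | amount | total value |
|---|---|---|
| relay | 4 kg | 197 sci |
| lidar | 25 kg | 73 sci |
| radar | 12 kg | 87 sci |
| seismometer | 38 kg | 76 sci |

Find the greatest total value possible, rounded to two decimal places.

Take in order of value per unit:
- relay (197/4 per unit): all 4 → value 197, running total 197.00
- radar (87/12 per unit): all 12 → value 87, running total 284.00
- lidar (73/25 per unit): all 25 → value 73, running total 357.00
- seismometer (76/38 per unit): 3 of 38 → value 3×76/38 = 6.0000, running total 363.00
Total 363.00.

363.00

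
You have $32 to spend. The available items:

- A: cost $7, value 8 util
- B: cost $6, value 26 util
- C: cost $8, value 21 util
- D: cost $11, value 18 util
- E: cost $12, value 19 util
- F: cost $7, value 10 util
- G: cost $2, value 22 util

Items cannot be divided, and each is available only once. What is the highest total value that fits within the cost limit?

88 util

This is a 0/1 knapsack; check combinations near the capacity.
- B+C+E+G: cost 6+8+12+2=28, value 26+21+19+22=88
- B+C+D+G: cost 6+8+11+2=27, value 26+21+18+22=87
- A+B+C+F+G: cost 7+6+8+7+2=30, value 8+26+21+10+22=87
- B+D+E+G: cost 6+11+12+2=31, value 26+18+19+22=85
- B+C+F+G: cost 6+8+7+2=23, value 26+21+10+22=79
Best: 88 util.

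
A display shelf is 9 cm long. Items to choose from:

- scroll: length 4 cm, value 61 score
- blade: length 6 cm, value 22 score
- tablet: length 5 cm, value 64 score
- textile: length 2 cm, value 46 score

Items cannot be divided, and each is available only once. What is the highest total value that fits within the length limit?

This is a 0/1 knapsack; check combinations near the capacity.
- scroll+tablet: length 4+5=9, value 61+64=125
- tablet+textile: length 5+2=7, value 64+46=110
- scroll+textile: length 4+2=6, value 61+46=107
- blade+textile: length 6+2=8, value 22+46=68
- tablet: length 5, value 64
Best: 125 score.

125 score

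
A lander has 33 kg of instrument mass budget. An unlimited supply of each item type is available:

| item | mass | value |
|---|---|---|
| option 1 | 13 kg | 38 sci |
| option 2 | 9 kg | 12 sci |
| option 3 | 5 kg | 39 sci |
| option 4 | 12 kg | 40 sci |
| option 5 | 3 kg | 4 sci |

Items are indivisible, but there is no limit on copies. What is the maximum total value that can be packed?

Best value-per-unit is option 3 at 39/5; filling with it alone gives 6×39 = 234.
Optimal mix: 6×option 3 + 1×option 5 → mass 33, value 238.

238 sci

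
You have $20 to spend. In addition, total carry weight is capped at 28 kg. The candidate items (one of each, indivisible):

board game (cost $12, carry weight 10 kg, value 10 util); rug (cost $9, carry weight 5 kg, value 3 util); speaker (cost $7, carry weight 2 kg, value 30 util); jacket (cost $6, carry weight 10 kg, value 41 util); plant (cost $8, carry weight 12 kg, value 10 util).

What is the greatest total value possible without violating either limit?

71 util

Feasible sets respecting both limits:
- speaker+jacket: cost 13, carry weight 12, value 71
- board game+jacket: cost 18, carry weight 20, value 51
- jacket+plant: cost 14, carry weight 22, value 51
Best: 71 util.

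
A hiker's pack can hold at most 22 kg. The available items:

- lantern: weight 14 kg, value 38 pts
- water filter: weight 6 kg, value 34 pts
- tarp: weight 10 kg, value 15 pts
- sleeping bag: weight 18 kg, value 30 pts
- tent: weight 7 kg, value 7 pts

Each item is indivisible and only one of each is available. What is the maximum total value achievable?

Check high-value combinations within 22 kg:
- lantern+water filter: weight 14+6=20, value 38+34=72
- water filter+tarp: weight 6+10=16, value 34+15=49
- lantern+tent: weight 14+7=21, value 38+7=45
- water filter+tent: weight 6+7=13, value 34+7=41
Best: 72 pts.

72 pts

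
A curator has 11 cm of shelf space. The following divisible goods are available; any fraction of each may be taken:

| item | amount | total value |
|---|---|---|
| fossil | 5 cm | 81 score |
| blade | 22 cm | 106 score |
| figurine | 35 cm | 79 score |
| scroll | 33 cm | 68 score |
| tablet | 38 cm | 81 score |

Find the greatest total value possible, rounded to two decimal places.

109.91

Take in order of value per unit:
- fossil (81/5 per unit): all 5 → value 81, running total 81.00
- blade (106/22 per unit): 6 of 22 → value 6×106/22 = 28.9091, running total 109.91
Total 109.91.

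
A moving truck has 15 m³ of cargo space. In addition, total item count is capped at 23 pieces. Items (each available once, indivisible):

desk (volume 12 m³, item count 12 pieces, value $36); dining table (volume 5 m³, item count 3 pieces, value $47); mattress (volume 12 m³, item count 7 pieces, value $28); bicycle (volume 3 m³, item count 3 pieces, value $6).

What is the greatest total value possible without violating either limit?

Feasible sets respecting both limits:
- dining table+bicycle: volume 8, item count 6, value 53
- dining table: volume 5, item count 3, value 47
- desk+bicycle: volume 15, item count 15, value 42
Best: $53.

$53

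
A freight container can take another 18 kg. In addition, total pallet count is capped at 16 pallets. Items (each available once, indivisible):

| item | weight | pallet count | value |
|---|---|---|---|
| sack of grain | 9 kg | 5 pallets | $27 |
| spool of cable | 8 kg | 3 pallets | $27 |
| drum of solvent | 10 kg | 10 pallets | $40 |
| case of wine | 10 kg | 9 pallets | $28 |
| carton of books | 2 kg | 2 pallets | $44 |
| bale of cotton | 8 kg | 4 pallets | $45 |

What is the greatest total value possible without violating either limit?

Feasible sets respecting both limits:
- spool of cable+carton of books+bale of cotton: weight 18, pallet count 9, value 116
- carton of books+bale of cotton: weight 10, pallet count 6, value 89
- drum of solvent+bale of cotton: weight 18, pallet count 14, value 85
- drum of solvent+carton of books: weight 12, pallet count 12, value 84
Best: $116.

$116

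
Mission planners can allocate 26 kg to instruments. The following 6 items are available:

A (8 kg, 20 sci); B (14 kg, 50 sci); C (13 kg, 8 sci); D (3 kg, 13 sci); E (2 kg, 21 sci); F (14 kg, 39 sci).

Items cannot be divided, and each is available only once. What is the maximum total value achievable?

91 sci

Check high-value combinations within 26 kg:
- A+B+E: mass 8+14+2=24, value 20+50+21=91
- B+D+E: mass 14+3+2=19, value 50+13+21=84
- A+B+D: mass 8+14+3=25, value 20+50+13=83
Best: 91 sci.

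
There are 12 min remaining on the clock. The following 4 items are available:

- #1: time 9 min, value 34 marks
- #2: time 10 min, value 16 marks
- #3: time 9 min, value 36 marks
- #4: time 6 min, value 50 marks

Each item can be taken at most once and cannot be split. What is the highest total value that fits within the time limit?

50 marks

Check high-value combinations within 12 min:
- #4: time 6, value 50
- #3: time 9, value 36
- #1: time 9, value 34
Best: 50 marks.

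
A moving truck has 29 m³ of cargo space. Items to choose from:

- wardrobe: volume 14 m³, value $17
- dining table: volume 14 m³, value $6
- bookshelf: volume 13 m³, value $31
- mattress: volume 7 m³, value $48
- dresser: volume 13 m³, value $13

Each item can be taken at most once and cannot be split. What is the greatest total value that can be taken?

Check high-value combinations within 29 m³:
- bookshelf+mattress: volume 13+7=20, value 31+48=79
- wardrobe+mattress: volume 14+7=21, value 17+48=65
- mattress+dresser: volume 7+13=20, value 48+13=61
Best: $79.

$79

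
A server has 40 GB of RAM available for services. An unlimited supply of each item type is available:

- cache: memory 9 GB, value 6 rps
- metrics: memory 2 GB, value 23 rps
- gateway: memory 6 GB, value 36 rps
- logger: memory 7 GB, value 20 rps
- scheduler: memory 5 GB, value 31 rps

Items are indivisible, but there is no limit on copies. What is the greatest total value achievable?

460 rps

Best value-per-unit is metrics at 23/2, and filling with it alone uses memory 20×2=40. No mix of the others beats 20×23 = 460.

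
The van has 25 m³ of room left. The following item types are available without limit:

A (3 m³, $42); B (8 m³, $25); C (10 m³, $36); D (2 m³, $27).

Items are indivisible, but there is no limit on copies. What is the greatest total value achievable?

$348

Best value-per-unit is A at 42/3; filling with it alone gives 8×42 = 336.
Optimal mix: 7×A + 2×D → volume 25, value 348.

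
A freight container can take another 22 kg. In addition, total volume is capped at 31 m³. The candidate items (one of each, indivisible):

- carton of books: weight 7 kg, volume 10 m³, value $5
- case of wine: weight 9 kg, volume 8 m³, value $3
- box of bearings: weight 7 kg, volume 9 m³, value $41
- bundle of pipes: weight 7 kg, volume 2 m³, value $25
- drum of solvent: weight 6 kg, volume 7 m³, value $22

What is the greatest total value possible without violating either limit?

$88

Feasible sets respecting both limits:
- box of bearings+bundle of pipes+drum of solvent: weight 20, volume 18, value 88
- carton of books+box of bearings+bundle of pipes: weight 21, volume 21, value 71
- carton of books+box of bearings+drum of solvent: weight 20, volume 26, value 68
Best: $88.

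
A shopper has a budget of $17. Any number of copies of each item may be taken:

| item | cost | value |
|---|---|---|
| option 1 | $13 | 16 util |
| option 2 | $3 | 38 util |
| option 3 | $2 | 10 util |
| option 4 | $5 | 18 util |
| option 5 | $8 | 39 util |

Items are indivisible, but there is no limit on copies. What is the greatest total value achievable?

200 util

Best value-per-unit is option 2 at 38/3; filling with it alone gives 5×38 = 190.
Optimal mix: 5×option 2 + 1×option 3 → cost 17, value 200.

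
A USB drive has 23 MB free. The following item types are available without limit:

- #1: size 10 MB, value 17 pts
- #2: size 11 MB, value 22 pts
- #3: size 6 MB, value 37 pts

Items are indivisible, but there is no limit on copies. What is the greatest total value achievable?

Best value-per-unit is #3 at 37/6, and filling with it alone uses size 3×6=18. No mix of the others beats 3×37 = 111.

111 pts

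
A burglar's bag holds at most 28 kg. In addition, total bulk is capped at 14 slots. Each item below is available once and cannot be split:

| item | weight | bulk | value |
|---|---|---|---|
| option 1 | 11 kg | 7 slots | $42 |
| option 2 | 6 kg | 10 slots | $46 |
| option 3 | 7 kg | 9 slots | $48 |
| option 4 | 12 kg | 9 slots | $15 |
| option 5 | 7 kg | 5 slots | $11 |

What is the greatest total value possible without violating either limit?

Feasible sets respecting both limits:
- option 3+option 5: weight 14, bulk 14, value 59
- option 1+option 5: weight 18, bulk 12, value 53
- option 3: weight 7, bulk 9, value 48
- option 2: weight 6, bulk 10, value 46
Best: $59.

$59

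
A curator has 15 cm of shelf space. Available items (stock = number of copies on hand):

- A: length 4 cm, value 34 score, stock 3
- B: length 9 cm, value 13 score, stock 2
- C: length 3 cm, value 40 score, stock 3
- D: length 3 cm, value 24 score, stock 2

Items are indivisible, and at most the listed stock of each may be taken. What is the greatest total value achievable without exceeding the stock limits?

Top feasible selections:
- 3×C + 2×D: length 15, value 168
- 1×A + 3×C: length 13, value 154
Best: 168 score.

168 score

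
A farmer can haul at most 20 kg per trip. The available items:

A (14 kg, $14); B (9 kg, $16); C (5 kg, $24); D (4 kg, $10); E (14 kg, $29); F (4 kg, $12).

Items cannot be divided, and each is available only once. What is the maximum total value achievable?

Check high-value combinations within 20 kg:
- C+E: weight 5+14=19, value 24+29=53
- B+C+F: weight 9+5+4=18, value 16+24+12=52
- B+C+D: weight 9+5+4=18, value 16+24+10=50
Best: $53.

$53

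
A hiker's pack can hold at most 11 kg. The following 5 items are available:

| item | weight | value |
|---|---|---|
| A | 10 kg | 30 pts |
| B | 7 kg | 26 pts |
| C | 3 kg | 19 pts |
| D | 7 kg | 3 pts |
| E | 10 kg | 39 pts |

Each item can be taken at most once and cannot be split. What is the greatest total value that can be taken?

Check high-value combinations within 11 kg:
- B+C: weight 7+3=10, value 26+19=45
- E: weight 10, value 39
- A: weight 10, value 30
Best: 45 pts.

45 pts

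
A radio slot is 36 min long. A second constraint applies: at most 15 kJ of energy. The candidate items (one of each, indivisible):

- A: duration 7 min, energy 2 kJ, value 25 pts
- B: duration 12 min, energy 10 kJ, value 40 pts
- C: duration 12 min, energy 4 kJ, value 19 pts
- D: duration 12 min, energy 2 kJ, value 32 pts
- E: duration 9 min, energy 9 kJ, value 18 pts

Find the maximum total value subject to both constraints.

Feasible sets respecting both limits:
- A+B+D: duration 31, energy 14, value 97
- A+C+D: duration 31, energy 8, value 76
- A+D+E: duration 28, energy 13, value 75
- B+D: duration 24, energy 12, value 72
Best: 97 pts.

97 pts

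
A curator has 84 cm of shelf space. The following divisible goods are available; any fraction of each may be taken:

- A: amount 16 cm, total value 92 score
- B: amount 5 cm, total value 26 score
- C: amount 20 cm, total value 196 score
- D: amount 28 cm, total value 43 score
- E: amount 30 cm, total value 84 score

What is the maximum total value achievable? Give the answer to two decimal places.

417.96

Take in order of value per unit:
- C (196/20 per unit): all 20 → value 196, running total 196.00
- A (92/16 per unit): all 16 → value 92, running total 288.00
- B (26/5 per unit): all 5 → value 26, running total 314.00
- E (84/30 per unit): all 30 → value 84, running total 398.00
- D (43/28 per unit): 13 of 28 → value 13×43/28 = 19.9643, running total 417.96
Total 417.96.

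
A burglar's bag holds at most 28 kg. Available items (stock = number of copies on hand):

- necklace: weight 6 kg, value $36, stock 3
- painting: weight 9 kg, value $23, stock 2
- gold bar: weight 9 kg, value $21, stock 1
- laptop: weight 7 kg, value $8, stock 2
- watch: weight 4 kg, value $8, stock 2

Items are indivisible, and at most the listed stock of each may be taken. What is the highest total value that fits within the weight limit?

$131

Top feasible selections:
- 3×necklace + 1×painting: weight 27, value 131
- 3×necklace + 1×gold bar: weight 27, value 129
Best: $131.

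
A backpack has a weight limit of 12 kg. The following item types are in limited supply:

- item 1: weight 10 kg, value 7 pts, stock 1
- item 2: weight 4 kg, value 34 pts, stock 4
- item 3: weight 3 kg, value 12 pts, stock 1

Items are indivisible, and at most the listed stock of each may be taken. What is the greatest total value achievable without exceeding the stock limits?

102 pts

Top feasible selections:
- 3×item 2: weight 12, value 102
- 2×item 2 + 1×item 3: weight 11, value 80
- 2×item 2: weight 8, value 68
Best: 102 pts.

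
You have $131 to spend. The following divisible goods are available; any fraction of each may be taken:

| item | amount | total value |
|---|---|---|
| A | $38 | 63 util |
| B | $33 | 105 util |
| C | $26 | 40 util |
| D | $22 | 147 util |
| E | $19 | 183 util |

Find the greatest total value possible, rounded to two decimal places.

527.23

Take in order of value per unit:
- E (183/19 per unit): all 19 → value 183, running total 183.00
- D (147/22 per unit): all 22 → value 147, running total 330.00
- B (105/33 per unit): all 33 → value 105, running total 435.00
- A (63/38 per unit): all 38 → value 63, running total 498.00
- C (40/26 per unit): 19 of 26 → value 19×40/26 = 29.2308, running total 527.23
Total 527.23.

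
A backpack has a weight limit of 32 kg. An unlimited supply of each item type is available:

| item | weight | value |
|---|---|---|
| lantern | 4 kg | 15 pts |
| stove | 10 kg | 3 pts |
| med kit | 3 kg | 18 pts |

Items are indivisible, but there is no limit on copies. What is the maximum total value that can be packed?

Best value-per-unit is med kit at 18/3, and filling with it alone uses weight 10×3=30. No mix of the others beats 10×18 = 180.

180 pts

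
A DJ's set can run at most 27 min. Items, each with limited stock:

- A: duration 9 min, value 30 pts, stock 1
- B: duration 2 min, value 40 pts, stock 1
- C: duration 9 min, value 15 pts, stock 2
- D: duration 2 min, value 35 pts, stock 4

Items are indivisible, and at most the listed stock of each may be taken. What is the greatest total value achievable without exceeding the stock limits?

Best selections within duration 27 and stock limits:
- 1×A + 1×B + 4×D: duration 19, value 210
- 1×B + 1×C + 4×D: duration 19, value 195
- 1×A + 1×B + 1×C + 3×D: duration 26, value 190
- 1×A + 1×C + 4×D: duration 26, value 185
Best: 210 pts.

210 pts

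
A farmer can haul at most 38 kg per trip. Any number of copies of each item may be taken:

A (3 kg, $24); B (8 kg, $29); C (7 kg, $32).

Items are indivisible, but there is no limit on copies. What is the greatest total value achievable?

$288

Best value-per-unit is A at 24/3, and filling with it alone uses weight 12×3=36. No mix of the others beats 12×24 = 288.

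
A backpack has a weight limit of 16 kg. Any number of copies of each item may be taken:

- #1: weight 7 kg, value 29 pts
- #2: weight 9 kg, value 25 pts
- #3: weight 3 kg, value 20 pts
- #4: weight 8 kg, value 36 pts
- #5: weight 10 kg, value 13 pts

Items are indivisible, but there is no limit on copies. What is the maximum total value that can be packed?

100 pts

Best value-per-unit is #3 at 20/3, and filling with it alone uses weight 5×3=15. No mix of the others beats 5×20 = 100.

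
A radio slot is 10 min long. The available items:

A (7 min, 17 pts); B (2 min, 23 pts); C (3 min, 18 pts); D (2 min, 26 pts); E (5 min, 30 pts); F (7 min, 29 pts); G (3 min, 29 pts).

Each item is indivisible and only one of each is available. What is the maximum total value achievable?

Check high-value combinations within 10 min:
- B+C+D+G: duration 2+3+2+3=10, value 23+18+26+29=96
- D+E+G: duration 2+5+3=10, value 26+30+29=85
- B+E+G: duration 2+5+3=10, value 23+30+29=82
- B+D+E: duration 2+2+5=9, value 23+26+30=79
- B+D+G: duration 2+2+3=7, value 23+26+29=78
Best: 96 pts.

96 pts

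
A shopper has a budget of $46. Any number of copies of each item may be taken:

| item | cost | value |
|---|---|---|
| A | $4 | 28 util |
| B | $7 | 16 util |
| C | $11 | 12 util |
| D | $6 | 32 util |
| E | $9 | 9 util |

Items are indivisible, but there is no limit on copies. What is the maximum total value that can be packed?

312 util

Best value-per-unit is A at 28/4; filling with it alone gives 11×28 = 308.
Optimal mix: 10×A + 1×D → cost 46, value 312.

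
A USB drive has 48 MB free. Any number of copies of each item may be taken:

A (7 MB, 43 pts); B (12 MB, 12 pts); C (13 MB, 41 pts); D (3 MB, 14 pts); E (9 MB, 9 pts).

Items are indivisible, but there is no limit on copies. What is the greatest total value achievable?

286 pts

Best value-per-unit is A at 43/7; filling with it alone gives 6×43 = 258.
Optimal mix: 6×A + 2×D → size 48, value 286.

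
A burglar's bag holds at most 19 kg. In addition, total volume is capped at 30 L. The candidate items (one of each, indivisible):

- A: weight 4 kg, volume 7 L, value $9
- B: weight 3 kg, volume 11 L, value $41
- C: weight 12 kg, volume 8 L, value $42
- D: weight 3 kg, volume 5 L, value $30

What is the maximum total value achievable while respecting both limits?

Feasible sets respecting both limits:
- B+C+D: weight 18, volume 24, value 113
- A+B+C: weight 19, volume 26, value 92
- B+C: weight 15, volume 19, value 83
Best: $113.

$113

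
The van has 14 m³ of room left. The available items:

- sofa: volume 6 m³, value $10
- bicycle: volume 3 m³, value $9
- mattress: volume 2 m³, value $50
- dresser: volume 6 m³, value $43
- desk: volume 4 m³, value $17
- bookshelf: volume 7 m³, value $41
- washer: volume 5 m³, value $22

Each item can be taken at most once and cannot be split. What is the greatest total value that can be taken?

$115

Check high-value combinations within 14 m³:
- mattress+dresser+washer: volume 2+6+5=13, value 50+43+22=115
- mattress+bookshelf+washer: volume 2+7+5=14, value 50+41+22=113
- mattress+dresser+desk: volume 2+6+4=12, value 50+43+17=110
- mattress+desk+bookshelf: volume 2+4+7=13, value 50+17+41=108
Best: $115.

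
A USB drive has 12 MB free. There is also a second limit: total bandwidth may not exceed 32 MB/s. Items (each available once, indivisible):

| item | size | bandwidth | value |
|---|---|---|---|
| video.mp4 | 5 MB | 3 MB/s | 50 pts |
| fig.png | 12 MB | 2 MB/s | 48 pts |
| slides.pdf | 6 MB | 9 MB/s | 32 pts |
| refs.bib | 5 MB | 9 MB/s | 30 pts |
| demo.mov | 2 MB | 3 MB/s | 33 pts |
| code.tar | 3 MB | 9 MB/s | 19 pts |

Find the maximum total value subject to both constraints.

Feasible sets respecting both limits:
- video.mp4+refs.bib+demo.mov: size 12, bandwidth 15, value 113
- video.mp4+demo.mov+code.tar: size 10, bandwidth 15, value 102
- slides.pdf+demo.mov+code.tar: size 11, bandwidth 21, value 84
Best: 113 pts.

113 pts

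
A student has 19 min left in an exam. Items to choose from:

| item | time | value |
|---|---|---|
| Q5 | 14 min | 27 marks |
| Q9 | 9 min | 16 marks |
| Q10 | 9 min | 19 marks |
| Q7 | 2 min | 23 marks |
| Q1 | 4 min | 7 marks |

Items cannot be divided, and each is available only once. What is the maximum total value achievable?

50 marks

Check high-value combinations within 19 min:
- Q5+Q7: time 14+2=16, value 27+23=50
- Q10+Q7+Q1: time 9+2+4=15, value 19+23+7=49
- Q9+Q7+Q1: time 9+2+4=15, value 16+23+7=46
- Q10+Q7: time 9+2=11, value 19+23=42
- Q9+Q7: time 9+2=11, value 16+23=39
Best: 50 marks.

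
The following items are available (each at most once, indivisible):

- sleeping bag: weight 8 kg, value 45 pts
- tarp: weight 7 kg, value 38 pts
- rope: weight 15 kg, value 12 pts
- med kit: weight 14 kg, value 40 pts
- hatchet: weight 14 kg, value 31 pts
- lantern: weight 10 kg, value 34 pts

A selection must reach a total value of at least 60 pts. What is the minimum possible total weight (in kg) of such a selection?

15

Subsets with value ≥ 60, sorted by total weight:
- sleeping bag+tarp: weight 15, value 83
- tarp+lantern: weight 17, value 72
- sleeping bag+lantern: weight 18, value 79
- tarp+med kit: weight 21, value 78
Minimum weight: 15 kg.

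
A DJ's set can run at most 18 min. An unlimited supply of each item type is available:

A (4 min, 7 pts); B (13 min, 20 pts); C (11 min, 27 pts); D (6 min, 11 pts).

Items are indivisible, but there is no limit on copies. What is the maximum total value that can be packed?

Best value-per-unit is C at 27/11; filling with it alone gives 1×27 = 27.
Optimal mix: 1×C + 1×D → duration 17, value 38.

38 pts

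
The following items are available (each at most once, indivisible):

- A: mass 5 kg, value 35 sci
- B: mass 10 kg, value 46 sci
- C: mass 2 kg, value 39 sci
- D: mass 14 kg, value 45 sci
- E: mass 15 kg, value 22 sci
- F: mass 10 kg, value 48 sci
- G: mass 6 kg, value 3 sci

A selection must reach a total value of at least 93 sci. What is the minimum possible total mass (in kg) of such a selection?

Subsets with value ≥ 93, sorted by total mass:
- A+C+F: mass 17, value 122
- A+B+C: mass 17, value 120
Minimum mass: 17 kg.

17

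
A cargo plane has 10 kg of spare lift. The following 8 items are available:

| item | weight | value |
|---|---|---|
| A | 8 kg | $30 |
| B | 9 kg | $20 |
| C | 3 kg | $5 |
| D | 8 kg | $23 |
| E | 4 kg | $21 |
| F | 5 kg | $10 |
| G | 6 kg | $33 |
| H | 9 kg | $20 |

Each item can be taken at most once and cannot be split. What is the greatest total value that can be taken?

$54

This is a 0/1 knapsack; check combinations near the capacity.
- E+G: weight 4+6=10, value 21+33=54
- C+G: weight 3+6=9, value 5+33=38
- G: weight 6, value 33
- E+F: weight 4+5=9, value 21+10=31
- A: weight 8, value 30
Best: $54.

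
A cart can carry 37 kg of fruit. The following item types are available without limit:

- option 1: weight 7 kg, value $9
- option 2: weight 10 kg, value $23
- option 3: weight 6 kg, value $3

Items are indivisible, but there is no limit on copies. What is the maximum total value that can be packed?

$78

Best value-per-unit is option 2 at 23/10; filling with it alone gives 3×23 = 69.
Optimal mix: 1×option 1 + 3×option 2 → weight 37, value 78.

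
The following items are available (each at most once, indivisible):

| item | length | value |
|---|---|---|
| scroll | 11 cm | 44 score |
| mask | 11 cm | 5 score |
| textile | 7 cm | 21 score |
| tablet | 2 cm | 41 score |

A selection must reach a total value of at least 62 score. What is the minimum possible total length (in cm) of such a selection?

Subsets with value ≥ 62, sorted by total length:
- textile+tablet: length 9, value 62
- scroll+tablet: length 13, value 85
- scroll+textile: length 18, value 65
Minimum length: 9 cm.

9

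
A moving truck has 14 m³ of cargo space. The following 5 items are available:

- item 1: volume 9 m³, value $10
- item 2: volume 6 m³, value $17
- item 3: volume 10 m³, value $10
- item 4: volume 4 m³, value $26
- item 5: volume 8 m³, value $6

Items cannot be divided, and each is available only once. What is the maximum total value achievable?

Check high-value combinations within 14 m³:
- item 2+item 4: volume 6+4=10, value 17+26=43
- item 1+item 4: volume 9+4=13, value 10+26=36
- item 3+item 4: volume 10+4=14, value 10+26=36
- item 4+item 5: volume 4+8=12, value 26+6=32
- item 4: volume 4, value 26
Best: $43.

$43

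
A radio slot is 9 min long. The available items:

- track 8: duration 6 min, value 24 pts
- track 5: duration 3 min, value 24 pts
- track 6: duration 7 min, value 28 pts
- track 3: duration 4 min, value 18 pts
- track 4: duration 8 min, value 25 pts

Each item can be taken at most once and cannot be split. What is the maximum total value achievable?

48 pts

This is a 0/1 knapsack; check combinations near the capacity.
- track 8+track 5: duration 6+3=9, value 24+24=48
- track 5+track 3: duration 3+4=7, value 24+18=42
- track 6: duration 7, value 28
Best: 48 pts.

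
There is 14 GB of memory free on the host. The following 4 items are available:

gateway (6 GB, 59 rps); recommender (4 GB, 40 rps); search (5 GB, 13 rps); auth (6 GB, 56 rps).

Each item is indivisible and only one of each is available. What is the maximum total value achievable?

115 rps

Check high-value combinations within 14 GB:
- gateway+auth: memory 6+6=12, value 59+56=115
- gateway+recommender: memory 6+4=10, value 59+40=99
- recommender+auth: memory 4+6=10, value 40+56=96
- gateway+search: memory 6+5=11, value 59+13=72
Best: 115 rps.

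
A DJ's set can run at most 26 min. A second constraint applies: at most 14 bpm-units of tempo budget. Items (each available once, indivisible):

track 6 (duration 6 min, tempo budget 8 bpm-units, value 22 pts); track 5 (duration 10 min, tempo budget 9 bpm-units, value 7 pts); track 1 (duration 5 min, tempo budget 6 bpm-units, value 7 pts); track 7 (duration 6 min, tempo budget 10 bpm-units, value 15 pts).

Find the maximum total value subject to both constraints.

29 pts

Feasible sets respecting both limits:
- track 6+track 1: duration 11, tempo budget 14, value 29
- track 6: duration 6, tempo budget 8, value 22
- track 7: duration 6, tempo budget 10, value 15
- track 5: duration 10, tempo budget 9, value 7
Best: 29 pts.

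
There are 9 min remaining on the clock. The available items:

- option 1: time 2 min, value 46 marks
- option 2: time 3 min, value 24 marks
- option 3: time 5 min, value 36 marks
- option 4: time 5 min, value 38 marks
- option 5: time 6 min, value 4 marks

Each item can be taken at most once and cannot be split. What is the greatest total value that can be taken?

84 marks

Check high-value combinations within 9 min:
- option 1+option 4: time 2+5=7, value 46+38=84
- option 1+option 3: time 2+5=7, value 46+36=82
- option 1+option 2: time 2+3=5, value 46+24=70
- option 2+option 4: time 3+5=8, value 24+38=62
- option 2+option 3: time 3+5=8, value 24+36=60
Best: 84 marks.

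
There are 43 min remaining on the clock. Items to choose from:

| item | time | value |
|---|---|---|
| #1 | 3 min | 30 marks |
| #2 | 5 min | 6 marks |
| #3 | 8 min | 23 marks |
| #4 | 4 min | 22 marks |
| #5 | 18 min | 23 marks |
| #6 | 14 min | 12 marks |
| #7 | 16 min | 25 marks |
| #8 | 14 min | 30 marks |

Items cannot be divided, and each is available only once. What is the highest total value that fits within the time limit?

Check high-value combinations within 43 min:
- #1+#3+#4+#6+#8: time 3+8+4+14+14=43, value 30+23+22+12+30=117
- #1+#2+#4+#7+#8: time 3+5+4+16+14=42, value 30+6+22+25+30=113
- #1+#2+#3+#4+#8: time 3+5+8+4+14=34, value 30+6+23+22+30=111
- #1+#3+#7+#8: time 3+8+16+14=41, value 30+23+25+30=108
- #1+#4+#7+#8: time 3+4+16+14=37, value 30+22+25+30=107
Best: 117 marks.

117 marks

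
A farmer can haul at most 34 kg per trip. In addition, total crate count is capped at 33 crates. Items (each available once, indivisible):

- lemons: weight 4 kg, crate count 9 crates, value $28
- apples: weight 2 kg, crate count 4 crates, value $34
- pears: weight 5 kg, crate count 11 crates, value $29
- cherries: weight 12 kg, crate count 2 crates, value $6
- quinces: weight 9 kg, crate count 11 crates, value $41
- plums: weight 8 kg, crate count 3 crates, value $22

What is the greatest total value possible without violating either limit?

Feasible sets respecting both limits:
- apples+pears+quinces+plums: weight 24, crate count 29, value 126
- lemons+apples+quinces+plums: weight 23, crate count 27, value 125
- lemons+apples+pears+cherries+plums: weight 31, crate count 29, value 119
- lemons+apples+pears+plums: weight 19, crate count 27, value 113
Best: $126.

$126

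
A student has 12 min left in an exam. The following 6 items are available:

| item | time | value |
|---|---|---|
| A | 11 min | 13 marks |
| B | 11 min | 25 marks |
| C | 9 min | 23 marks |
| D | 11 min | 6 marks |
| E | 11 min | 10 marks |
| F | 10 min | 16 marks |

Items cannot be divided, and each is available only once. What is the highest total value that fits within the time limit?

Check high-value combinations within 12 min:
- B: time 11, value 25
- C: time 9, value 23
- F: time 10, value 16
Best: 25 marks.

25 marks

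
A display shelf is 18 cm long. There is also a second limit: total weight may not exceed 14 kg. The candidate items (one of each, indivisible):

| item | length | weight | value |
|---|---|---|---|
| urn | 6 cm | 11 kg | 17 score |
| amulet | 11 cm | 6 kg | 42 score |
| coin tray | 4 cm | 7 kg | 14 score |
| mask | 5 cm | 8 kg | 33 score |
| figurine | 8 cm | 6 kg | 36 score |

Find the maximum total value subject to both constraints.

75 score

Feasible sets respecting both limits:
- amulet+mask: length 16, weight 14, value 75
- mask+figurine: length 13, weight 14, value 69
- amulet+coin tray: length 15, weight 13, value 56
- coin tray+figurine: length 12, weight 13, value 50
Best: 75 score.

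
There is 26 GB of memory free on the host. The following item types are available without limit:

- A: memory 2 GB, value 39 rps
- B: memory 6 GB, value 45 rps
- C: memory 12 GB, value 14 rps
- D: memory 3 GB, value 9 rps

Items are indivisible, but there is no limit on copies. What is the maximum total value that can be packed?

Best value-per-unit is A at 39/2, and filling with it alone uses memory 13×2=26. No mix of the others beats 13×39 = 507.

507 rps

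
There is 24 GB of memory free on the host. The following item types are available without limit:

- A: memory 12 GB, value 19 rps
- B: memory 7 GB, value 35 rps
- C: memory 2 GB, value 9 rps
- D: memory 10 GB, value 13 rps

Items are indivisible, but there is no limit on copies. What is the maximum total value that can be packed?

Best value-per-unit is B at 35/7; filling with it alone gives 3×35 = 105.
Optimal mix: 2×B + 5×C → memory 24, value 115.

115 rps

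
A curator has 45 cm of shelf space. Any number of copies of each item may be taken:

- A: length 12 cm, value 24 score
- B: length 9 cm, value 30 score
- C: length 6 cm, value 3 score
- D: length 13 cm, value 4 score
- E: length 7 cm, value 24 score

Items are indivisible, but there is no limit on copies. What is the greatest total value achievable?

150 score

Best value-per-unit is E at 24/7; filling with it alone gives 6×24 = 144.
Optimal mix: 5×B → length 45, value 150.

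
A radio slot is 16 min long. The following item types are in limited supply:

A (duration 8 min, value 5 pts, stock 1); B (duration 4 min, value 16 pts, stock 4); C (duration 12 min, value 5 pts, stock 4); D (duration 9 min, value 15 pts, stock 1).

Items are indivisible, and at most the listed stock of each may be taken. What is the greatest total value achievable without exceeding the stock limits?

64 pts

Best selections within duration 16 and stock limits:
- 4×B: duration 16, value 64
- 3×B: duration 12, value 48
- 1×A + 2×B: duration 16, value 37
- 2×B: duration 8, value 32
Best: 64 pts.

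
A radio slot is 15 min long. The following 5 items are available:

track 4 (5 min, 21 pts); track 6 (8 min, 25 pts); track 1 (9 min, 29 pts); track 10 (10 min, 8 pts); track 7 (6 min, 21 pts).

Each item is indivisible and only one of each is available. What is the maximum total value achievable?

50 pts

Check high-value combinations within 15 min:
- track 4+track 1: duration 5+9=14, value 21+29=50
- track 1+track 7: duration 9+6=15, value 29+21=50
- track 4+track 6: duration 5+8=13, value 21+25=46
- track 6+track 7: duration 8+6=14, value 25+21=46
Best: 50 pts.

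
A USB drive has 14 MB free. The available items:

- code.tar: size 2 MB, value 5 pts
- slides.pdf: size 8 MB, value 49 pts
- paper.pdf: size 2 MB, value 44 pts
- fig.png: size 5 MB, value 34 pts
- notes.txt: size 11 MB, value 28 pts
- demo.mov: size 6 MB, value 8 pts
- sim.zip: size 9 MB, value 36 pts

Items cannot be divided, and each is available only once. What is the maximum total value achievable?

98 pts

Check high-value combinations within 14 MB:
- code.tar+slides.pdf+paper.pdf: size 2+8+2=12, value 5+49+44=98
- slides.pdf+paper.pdf: size 8+2=10, value 49+44=93
- paper.pdf+fig.png+demo.mov: size 2+5+6=13, value 44+34+8=86
- code.tar+paper.pdf+sim.zip: size 2+2+9=13, value 5+44+36=85
- code.tar+paper.pdf+fig.png: size 2+2+5=9, value 5+44+34=83
Best: 98 pts.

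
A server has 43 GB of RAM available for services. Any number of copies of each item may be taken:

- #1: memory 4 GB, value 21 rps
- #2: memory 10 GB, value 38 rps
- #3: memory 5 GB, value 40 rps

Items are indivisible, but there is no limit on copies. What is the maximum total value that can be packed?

322 rps

Best value-per-unit is #3 at 40/5; filling with it alone gives 8×40 = 320.
Optimal mix: 2×#1 + 7×#3 → memory 43, value 322.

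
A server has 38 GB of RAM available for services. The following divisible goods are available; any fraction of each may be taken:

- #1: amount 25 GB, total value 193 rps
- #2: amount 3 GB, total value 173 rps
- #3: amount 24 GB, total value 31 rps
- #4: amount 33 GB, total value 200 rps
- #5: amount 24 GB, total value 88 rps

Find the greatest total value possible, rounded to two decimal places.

426.61

Take in order of value per unit:
- #2 (173/3 per unit): all 3 → value 173, running total 173.00
- #1 (193/25 per unit): all 25 → value 193, running total 366.00
- #4 (200/33 per unit): 10 of 33 → value 10×200/33 = 60.6061, running total 426.61
Total 426.61.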